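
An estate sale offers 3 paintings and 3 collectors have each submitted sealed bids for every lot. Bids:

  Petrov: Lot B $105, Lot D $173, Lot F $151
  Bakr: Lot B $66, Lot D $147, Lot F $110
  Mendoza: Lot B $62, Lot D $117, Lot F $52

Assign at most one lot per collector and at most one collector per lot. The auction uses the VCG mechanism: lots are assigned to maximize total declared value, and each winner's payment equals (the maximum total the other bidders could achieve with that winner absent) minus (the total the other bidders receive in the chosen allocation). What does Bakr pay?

Efficient allocation: Petrov→Lot F ($151), Bakr→Lot D ($147), Mendoza→Lot B ($62); total welfare W = $360.
Bakr receives Lot D at value $147, so the others get W − 147 = $213.
Without Bakr: best allocation of the remaining 2 bidders over all 3 lots is Petrov→Lot F ($151), Mendoza→Lot D ($117), total $268.
VCG payment = (others' best without Bakr) − (others' welfare with Bakr) = 268 − 213 = $55.

Bakr pays $55.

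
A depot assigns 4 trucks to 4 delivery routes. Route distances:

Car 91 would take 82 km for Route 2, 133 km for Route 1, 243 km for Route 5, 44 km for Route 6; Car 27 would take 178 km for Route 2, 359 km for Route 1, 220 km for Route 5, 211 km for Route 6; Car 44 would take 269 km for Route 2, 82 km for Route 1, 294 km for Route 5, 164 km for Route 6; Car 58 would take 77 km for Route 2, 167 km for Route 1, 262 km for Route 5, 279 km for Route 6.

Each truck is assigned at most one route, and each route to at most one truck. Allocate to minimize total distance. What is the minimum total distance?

Minimum total: 423 km

This is a one-to-one assignment (minimum-cost bipartite matching).
Optimal: Car 91→Route 6 (44 km), Car 27→Route 5 (220 km), Car 44→Route 1 (82 km), Car 58→Route 2 (77 km) — total 44+220+82+77 = 423 km.
Every other assignment is strictly worse.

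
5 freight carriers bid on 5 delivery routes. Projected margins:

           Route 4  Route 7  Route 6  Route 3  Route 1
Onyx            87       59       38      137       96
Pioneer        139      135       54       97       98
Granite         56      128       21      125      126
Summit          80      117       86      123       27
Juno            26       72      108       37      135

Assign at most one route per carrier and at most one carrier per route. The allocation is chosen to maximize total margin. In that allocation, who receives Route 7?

This is the linear assignment problem.
Optimal: Onyx→Route 3 ($137k), Pioneer→Route 4 ($139k), Granite→Route 1 ($126k), Summit→Route 7 ($117k), Juno→Route 6 ($108k) — total 137+139+126+117+108 = $627k.
Column-greedy (each route in turn goes to its best remaining carrier) gives $539k, worse by 88.
Summit's own top route is Route 3 ($123k), but forcing Summit→Route 3 and reassigning the rest optimally gives only $594k — worse by 33.

Summit receives Route 7.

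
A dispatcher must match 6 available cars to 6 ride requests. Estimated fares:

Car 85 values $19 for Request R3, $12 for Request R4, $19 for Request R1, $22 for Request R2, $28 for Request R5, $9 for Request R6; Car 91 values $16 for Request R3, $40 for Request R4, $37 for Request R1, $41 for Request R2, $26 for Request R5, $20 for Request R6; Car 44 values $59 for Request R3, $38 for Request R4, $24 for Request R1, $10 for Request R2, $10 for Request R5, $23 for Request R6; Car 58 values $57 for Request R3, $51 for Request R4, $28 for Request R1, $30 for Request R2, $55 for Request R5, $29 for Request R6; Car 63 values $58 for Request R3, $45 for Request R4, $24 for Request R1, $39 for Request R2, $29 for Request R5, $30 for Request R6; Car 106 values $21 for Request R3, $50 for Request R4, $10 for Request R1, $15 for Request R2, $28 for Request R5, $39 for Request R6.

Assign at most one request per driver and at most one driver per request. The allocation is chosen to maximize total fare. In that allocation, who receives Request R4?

Car 63 receives Request R4.

Optimal: Car 85→Request R1 ($19), Car 91→Request R2 ($41), Car 44→Request R3 ($59), Car 58→Request R5 ($55), Car 63→Request R4 ($45), Car 106→Request R6 ($39) — total 19+41+59+55+45+39 = $258.
Row-greedy (each driver in turn takes its best remaining request) gives $219, worse by 39.
Next-best assignment: Car 85→Request R2, Car 91→Request R1, Car 44→Request R3, Car 58→Request R5, Car 63→Request R4, Car 106→Request R6 = $257.
Swapping Car 58↔Car 63 (Car 58→Request R4 $51, Car 63→Request R5 $29) loses 20.
Every other assignment is strictly worse.
Car 63's own top request is Request R3 ($58), but forcing Car 63→Request R3 and reassigning the rest optimally gives only $250 — worse by 8.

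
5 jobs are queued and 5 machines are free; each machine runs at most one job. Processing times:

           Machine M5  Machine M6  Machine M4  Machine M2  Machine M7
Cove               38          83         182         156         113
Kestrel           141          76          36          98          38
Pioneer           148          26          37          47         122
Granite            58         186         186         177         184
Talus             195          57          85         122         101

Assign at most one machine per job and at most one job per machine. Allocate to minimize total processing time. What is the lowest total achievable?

Min total: 311 min

Optimal: Cove→Machine M6 (83 min), Kestrel→Machine M7 (38 min), Pioneer→Machine M2 (47 min), Granite→Machine M5 (58 min), Talus→Machine M4 (85 min) — total 83+38+47+58+85 = 311 min.
Min-entry greedy (repeatedly take the single cheapest remaining cell) gives 378 min, worse by 67.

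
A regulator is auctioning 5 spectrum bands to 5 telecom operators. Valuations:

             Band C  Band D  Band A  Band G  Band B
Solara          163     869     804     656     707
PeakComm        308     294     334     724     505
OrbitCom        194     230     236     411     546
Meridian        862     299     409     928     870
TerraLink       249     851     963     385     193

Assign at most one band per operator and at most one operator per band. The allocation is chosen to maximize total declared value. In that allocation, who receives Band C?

Meridian receives Band C.

This is the linear assignment problem.
Optimal: Solara→Band D ($869M), PeakComm→Band G ($724M), OrbitCom→Band B ($546M), Meridian→Band C ($862M), TerraLink→Band A ($963M) — total 869+724+546+862+963 = $3964M.
Max-entry greedy (repeatedly take the single best remaining cell) gives $3614M, worse by 350.
Checked against all permutations: $3964M is optimal.
Meridian's own top band is Band G ($928M), but forcing Meridian→Band G and reassigning the rest optimally gives only $3614M — worse by 350.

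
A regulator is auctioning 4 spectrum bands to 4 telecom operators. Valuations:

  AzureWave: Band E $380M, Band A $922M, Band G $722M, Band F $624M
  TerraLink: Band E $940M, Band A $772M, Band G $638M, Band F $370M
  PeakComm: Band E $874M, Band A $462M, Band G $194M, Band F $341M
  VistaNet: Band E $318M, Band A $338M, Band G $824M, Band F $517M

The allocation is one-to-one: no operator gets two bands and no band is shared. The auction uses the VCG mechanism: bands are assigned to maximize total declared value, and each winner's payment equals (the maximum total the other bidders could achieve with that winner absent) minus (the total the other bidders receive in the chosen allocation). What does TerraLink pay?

TerraLink pays $298M.

Efficient allocation: AzureWave→Band F ($624M), TerraLink→Band A ($772M), PeakComm→Band E ($874M), VistaNet→Band G ($824M); total welfare W = $3094M.
TerraLink receives Band A at value $772M, so the others get W − 772 = $2322M.
Without TerraLink: best allocation of the remaining 3 bidders over all 4 bands is AzureWave→Band A ($922M), PeakComm→Band E ($874M), VistaNet→Band G ($824M), total $2620M.
VCG payment = (others' best without TerraLink) − (others' welfare with TerraLink) = 2620 − 2322 = $298M.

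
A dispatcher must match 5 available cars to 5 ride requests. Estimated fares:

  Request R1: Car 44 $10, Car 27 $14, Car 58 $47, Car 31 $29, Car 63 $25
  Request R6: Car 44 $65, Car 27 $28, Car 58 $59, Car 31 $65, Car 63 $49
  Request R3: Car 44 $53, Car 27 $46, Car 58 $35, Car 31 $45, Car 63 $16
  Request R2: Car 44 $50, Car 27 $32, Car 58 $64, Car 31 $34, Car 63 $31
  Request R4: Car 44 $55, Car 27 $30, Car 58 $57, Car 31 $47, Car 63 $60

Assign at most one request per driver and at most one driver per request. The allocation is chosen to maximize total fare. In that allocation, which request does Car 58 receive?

This is a one-to-one assignment (maximum-weight bipartite matching).
Optimal: Car 44→Request R2 ($50), Car 27→Request R3 ($46), Car 58→Request R1 ($47), Car 31→Request R6 ($65), Car 63→Request R4 ($60) — total 50+46+47+65+60 = $268.
Column-greedy (each request in turn goes to its best remaining driver) gives $252, worse by 16.
Next-best assignment: Car 44→Request R6, Car 27→Request R3, Car 58→Request R2, Car 31→Request R1, Car 63→Request R4 = $264.
Car 58's own top request is Request R2 ($64), but forcing Car 58→Request R2 and reassigning the rest optimally gives only $264 — worse by 4.

Car 58 receives Request R1.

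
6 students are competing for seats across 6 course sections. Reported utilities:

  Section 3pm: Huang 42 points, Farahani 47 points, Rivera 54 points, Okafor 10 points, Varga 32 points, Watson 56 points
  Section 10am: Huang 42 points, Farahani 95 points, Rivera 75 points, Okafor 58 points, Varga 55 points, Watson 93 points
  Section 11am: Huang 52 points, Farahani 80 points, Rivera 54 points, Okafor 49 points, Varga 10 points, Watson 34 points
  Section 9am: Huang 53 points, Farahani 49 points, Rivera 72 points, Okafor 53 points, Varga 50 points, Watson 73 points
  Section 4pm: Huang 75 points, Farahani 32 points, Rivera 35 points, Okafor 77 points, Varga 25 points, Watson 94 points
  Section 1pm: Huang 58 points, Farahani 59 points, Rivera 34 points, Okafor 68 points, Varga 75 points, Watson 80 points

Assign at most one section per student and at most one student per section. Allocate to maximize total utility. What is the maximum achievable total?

This is the linear assignment problem.
Optimal: Huang→Section 3pm (42 points), Farahani→Section 11am (80 points), Rivera→Section 9am (72 points), Okafor→Section 4pm (77 points), Varga→Section 1pm (75 points), Watson→Section 10am (93 points) — total 42+80+72+77+75+93 = 439 points.
Column-greedy (each section in turn goes to its best remaining student) gives 410 points, worse by 29.

Maximum total: 439 points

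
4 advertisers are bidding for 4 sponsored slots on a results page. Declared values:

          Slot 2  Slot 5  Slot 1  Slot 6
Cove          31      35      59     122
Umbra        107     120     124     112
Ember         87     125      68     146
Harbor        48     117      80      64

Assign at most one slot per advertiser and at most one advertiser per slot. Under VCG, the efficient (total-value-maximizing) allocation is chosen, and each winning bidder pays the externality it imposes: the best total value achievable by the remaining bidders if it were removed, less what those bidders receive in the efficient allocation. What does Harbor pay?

Harbor pays $38.

Efficient allocation: Cove→Slot 6 ($122), Umbra→Slot 1 ($124), Ember→Slot 2 ($87), Harbor→Slot 5 ($117); total welfare W = $450.
Harbor receives Slot 5 at value $117, so the others get W − 117 = $333.
Without Harbor: best allocation of the remaining 3 bidders over all 4 slots is Cove→Slot 6 ($122), Umbra→Slot 1 ($124), Ember→Slot 5 ($125), total $371.
VCG payment = (others' best without Harbor) − (others' welfare with Harbor) = 371 − 333 = $38.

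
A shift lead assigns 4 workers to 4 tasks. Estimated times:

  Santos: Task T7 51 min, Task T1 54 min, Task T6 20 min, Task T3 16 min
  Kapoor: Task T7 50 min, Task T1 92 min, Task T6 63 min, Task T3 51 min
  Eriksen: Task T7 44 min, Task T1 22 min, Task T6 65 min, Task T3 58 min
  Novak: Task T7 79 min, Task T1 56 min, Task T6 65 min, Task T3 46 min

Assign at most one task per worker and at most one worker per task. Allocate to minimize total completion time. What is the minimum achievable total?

Min total: 138 min

Optimal: Santos→Task T6 (20 min), Kapoor→Task T7 (50 min), Eriksen→Task T1 (22 min), Novak→Task T3 (46 min) — total 20+50+22+46 = 138 min.
Min-entry greedy (repeatedly take the single cheapest remaining cell) gives 153 min, worse by 15.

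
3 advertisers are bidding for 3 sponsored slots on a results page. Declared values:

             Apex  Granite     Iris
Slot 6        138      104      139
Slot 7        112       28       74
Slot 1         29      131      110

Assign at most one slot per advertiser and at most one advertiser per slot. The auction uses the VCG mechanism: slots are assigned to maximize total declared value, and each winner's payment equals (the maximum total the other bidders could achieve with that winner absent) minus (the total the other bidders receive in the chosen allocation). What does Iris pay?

Efficient allocation: Apex→Slot 7 ($112), Granite→Slot 1 ($131), Iris→Slot 6 ($139); total welfare W = $382.
Iris receives Slot 6 at value $139, so the others get W − 139 = $243.
Without Iris: best allocation of the remaining 2 bidders over all 3 slots is Apex→Slot 6 ($138), Granite→Slot 1 ($131), total $269.
VCG payment = (others' best without Iris) − (others' welfare with Iris) = 269 − 243 = $26.

Iris pays $26.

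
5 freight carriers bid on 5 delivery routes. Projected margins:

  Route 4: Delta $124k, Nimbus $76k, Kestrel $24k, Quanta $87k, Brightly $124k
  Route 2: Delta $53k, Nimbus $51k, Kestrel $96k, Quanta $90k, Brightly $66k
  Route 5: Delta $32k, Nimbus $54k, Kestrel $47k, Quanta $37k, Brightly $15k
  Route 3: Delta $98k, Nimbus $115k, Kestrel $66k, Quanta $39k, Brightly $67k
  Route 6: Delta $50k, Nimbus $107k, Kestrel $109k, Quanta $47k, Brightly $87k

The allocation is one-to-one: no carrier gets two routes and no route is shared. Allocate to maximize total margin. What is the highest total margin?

This is a one-to-one assignment (maximum-weight bipartite matching).
Optimal: Delta→Route 3 ($98k), Nimbus→Route 5 ($54k), Kestrel→Route 6 ($109k), Quanta→Route 2 ($90k), Brightly→Route 4 ($124k) — total 98+54+109+90+124 = $475k.
Next-best assignment: Delta→Route 5, Nimbus→Route 3, Kestrel→Route 6, Quanta→Route 2, Brightly→Route 4 = $470k.

Maximum total: $475k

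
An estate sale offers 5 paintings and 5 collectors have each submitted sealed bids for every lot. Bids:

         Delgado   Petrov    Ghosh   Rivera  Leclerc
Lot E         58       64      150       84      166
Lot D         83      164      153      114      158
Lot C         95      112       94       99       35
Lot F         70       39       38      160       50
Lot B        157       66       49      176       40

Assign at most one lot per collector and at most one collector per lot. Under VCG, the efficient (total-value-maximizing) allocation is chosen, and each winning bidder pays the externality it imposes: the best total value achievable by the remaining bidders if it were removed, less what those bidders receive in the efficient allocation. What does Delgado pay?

Efficient allocation: Delgado→Lot B ($157), Petrov→Lot C ($112), Ghosh→Lot D ($153), Rivera→Lot F ($160), Leclerc→Lot E ($166); total welfare W = $748.
Delgado receives Lot B at value $157, so the others get W − 157 = $591.
Without Delgado: best allocation of the remaining 4 bidders over all 5 lots is Petrov→Lot C ($112), Ghosh→Lot D ($153), Rivera→Lot B ($176), Leclerc→Lot E ($166), total $607.
VCG payment = (others' best without Delgado) − (others' welfare with Delgado) = 607 − 591 = $16.

Delgado pays $16.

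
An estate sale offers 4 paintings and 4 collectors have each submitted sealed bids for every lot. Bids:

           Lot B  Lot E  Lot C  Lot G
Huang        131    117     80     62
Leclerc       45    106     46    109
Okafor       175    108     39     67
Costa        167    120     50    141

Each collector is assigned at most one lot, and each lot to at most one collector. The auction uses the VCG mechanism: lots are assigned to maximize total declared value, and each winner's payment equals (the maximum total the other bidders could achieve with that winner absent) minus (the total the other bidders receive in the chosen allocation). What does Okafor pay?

Okafor pays $66.

Efficient allocation: Huang→Lot C ($80), Leclerc→Lot E ($106), Okafor→Lot B ($175), Costa→Lot G ($141); total welfare W = $502.
Okafor receives Lot B at value $175, so the others get W − 175 = $327.
Without Okafor: best allocation of the remaining 3 bidders over all 4 lots is Huang→Lot E ($117), Leclerc→Lot G ($109), Costa→Lot B ($167), total $393.
VCG payment = (others' best without Okafor) − (others' welfare with Okafor) = 393 − 327 = $66.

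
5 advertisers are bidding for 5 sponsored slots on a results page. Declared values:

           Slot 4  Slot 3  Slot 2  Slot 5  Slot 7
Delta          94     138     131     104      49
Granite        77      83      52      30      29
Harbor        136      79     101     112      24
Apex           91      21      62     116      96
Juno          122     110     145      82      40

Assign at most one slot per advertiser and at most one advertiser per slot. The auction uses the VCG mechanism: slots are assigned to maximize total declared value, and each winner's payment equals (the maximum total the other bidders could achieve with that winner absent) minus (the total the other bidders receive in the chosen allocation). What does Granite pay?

Granite pays $44.

Efficient allocation: Delta→Slot 3 ($138), Granite→Slot 4 ($77), Harbor→Slot 5 ($112), Apex→Slot 7 ($96), Juno→Slot 2 ($145); total welfare W = $568.
Granite receives Slot 4 at value $77, so the others get W − 77 = $491.
Without Granite: best allocation of the remaining 4 bidders over all 5 slots is Delta→Slot 3 ($138), Harbor→Slot 4 ($136), Apex→Slot 5 ($116), Juno→Slot 2 ($145), total $535.
VCG payment = (others' best without Granite) − (others' welfare with Granite) = 535 − 491 = $44.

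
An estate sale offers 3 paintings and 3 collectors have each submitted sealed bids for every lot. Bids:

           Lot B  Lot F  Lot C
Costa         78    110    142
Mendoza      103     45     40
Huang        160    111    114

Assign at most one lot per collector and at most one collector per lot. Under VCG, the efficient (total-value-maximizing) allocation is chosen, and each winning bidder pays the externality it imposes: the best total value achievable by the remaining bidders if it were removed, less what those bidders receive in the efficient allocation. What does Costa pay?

Costa pays $3.

Efficient allocation: Costa→Lot C ($142), Mendoza→Lot B ($103), Huang→Lot F ($111); total welfare W = $356.
Costa receives Lot C at value $142, so the others get W − 142 = $214.
Without Costa: best allocation of the remaining 2 bidders over all 3 lots is Mendoza→Lot B ($103), Huang→Lot C ($114), total $217.
VCG payment = (others' best without Costa) − (others' welfare with Costa) = 217 − 214 = $3.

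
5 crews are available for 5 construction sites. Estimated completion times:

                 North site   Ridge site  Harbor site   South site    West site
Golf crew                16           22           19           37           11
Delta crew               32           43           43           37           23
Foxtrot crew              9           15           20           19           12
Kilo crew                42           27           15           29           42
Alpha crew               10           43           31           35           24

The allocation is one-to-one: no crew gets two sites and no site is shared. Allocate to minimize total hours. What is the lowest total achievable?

Treat this as an assignment problem: match each crew to one site.
Optimal: Golf crew→West site (11 hours), Delta crew→South site (37 hours), Foxtrot crew→Ridge site (15 hours), Kilo crew→Harbor site (15 hours), Alpha crew→North site (10 hours) — total 11+37+15+15+10 = 88 hours.
No other one-to-one assignment undercuts 88 hours.

Minimum total: 88 hours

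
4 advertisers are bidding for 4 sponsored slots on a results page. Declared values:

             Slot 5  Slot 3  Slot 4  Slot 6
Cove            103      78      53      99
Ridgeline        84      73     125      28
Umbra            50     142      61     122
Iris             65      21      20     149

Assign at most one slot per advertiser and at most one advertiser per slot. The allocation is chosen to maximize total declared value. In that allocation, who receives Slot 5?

Optimal: Cove→Slot 5 ($103), Ridgeline→Slot 4 ($125), Umbra→Slot 3 ($142), Iris→Slot 6 ($149) — total 103+125+142+149 = $519.
Next-best assignment: Cove→Slot 6, Ridgeline→Slot 4, Umbra→Slot 3, Iris→Slot 5 = $431.
Swapping Cove↔Iris (Cove→Slot 6 $99, Iris→Slot 5 $65) loses 88.
Checked against all permutations: $519 is optimal.

Cove receives Slot 5.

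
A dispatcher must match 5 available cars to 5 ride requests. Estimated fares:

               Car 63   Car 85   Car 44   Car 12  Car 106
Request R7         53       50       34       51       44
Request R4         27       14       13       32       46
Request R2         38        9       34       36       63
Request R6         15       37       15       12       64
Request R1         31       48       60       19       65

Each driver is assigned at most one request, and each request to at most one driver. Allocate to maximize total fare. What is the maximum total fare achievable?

Maximum total: $245

Optimal: Car 63→Request R7 ($53), Car 85→Request R6 ($37), Car 44→Request R1 ($60), Car 12→Request R4 ($32), Car 106→Request R2 ($63) — total 53+37+60+32+63 = $245.
Row-greedy (each driver in turn takes its best remaining request) gives $231, worse by 14.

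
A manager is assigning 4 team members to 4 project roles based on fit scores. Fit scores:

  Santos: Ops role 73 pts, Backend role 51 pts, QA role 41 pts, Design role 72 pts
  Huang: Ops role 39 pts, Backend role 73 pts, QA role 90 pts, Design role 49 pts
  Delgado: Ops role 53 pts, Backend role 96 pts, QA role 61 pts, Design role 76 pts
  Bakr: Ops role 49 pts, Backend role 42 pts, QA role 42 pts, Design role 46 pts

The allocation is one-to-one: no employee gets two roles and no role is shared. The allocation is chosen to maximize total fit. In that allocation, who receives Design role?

Optimal: Santos→Design role (72 pts), Huang→QA role (90 pts), Delgado→Backend role (96 pts), Bakr→Ops role (49 pts) — total 72+90+96+49 = 307 pts.
Max-entry greedy (repeatedly take the single best remaining cell) gives 305 pts, worse by 2.
Swapping Santos↔Huang (Santos→QA role 41 pts, Huang→Design role 49 pts) loses 72.
Santos's own top role is Ops role (73 pts), but forcing Santos→Ops role and reassigning the rest optimally gives only 305 pts — worse by 2.

Santos receives Design role.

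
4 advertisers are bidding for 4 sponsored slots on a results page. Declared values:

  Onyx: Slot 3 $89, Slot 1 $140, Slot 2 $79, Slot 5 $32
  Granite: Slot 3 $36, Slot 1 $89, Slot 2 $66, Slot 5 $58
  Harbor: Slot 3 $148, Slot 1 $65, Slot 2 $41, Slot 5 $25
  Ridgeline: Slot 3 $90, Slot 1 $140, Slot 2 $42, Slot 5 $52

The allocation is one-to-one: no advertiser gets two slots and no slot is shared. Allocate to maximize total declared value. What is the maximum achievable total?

Optimal: Onyx→Slot 2 ($79), Granite→Slot 5 ($58), Harbor→Slot 3 ($148), Ridgeline→Slot 1 ($140) — total 79+58+148+140 = $425.
Column-greedy (each slot in turn goes to its best remaining advertiser) gives $406, worse by 19.

Max total: $425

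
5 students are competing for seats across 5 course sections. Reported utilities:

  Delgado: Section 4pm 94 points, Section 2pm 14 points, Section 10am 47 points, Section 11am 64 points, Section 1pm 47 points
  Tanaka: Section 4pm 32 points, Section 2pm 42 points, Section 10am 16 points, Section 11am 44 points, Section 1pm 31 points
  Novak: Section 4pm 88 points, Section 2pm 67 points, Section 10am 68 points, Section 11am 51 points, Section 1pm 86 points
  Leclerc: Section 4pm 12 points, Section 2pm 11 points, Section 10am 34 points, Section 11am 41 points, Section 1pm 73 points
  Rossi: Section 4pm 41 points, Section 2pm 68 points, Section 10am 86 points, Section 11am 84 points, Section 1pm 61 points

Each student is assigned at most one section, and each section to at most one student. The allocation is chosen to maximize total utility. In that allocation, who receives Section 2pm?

Novak receives Section 2pm.

Optimal: Delgado→Section 4pm (94 points), Tanaka→Section 11am (44 points), Novak→Section 2pm (67 points), Leclerc→Section 1pm (73 points), Rossi→Section 10am (86 points) — total 94+44+67+73+86 = 364 points.
Next-best assignment: Delgado→Section 4pm, Tanaka→Section 2pm, Novak→Section 10am, Leclerc→Section 1pm, Rossi→Section 11am = 361 points.
Swapping Delgado↔Novak (Delgado→Section 2pm 14 points, Novak→Section 4pm 88 points) loses 59.
No other one-to-one assignment exceeds 364 points.
Novak's own top section is Section 4pm (88 points), but forcing Novak→Section 4pm and reassigning the rest optimally gives only 353 points — worse by 11.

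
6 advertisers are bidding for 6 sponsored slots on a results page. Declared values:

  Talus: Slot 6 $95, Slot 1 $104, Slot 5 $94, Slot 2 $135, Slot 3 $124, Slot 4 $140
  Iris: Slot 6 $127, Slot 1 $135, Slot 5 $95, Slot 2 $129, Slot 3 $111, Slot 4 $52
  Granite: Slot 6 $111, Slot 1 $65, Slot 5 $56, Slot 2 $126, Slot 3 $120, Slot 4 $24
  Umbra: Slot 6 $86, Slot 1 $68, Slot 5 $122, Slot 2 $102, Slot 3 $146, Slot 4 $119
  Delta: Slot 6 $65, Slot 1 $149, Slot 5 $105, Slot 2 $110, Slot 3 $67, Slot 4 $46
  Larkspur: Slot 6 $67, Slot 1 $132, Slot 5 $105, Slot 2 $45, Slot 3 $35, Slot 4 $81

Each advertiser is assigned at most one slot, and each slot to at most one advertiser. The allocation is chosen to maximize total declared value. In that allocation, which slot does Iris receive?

Optimal: Talus→Slot 4 ($140), Iris→Slot 6 ($127), Granite→Slot 2 ($126), Umbra→Slot 3 ($146), Delta→Slot 1 ($149), Larkspur→Slot 5 ($105) — total 140+127+126+146+149+105 = $793.
Row-greedy (each advertiser in turn takes its best remaining slot) gives $719, worse by 74.
Next-best assignment: Talus→Slot 4, Iris→Slot 2, Granite→Slot 6, Umbra→Slot 3, Delta→Slot 1, Larkspur→Slot 5 = $780.
Checked against all permutations: $793 is optimal.
Iris's own top slot is Slot 1 ($135), but forcing Iris→Slot 1 and reassigning the rest optimally gives only $747 — worse by 46.

Iris receives Slot 6.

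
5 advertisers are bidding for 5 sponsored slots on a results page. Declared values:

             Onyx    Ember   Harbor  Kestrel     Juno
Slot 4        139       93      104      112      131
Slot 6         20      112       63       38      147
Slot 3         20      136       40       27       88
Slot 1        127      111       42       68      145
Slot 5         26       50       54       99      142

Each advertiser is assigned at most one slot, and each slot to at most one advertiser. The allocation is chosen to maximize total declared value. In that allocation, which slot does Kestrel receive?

Optimal: Onyx→Slot 1 ($127), Ember→Slot 3 ($136), Harbor→Slot 4 ($104), Kestrel→Slot 5 ($99), Juno→Slot 6 ($147) — total 127+136+104+99+147 = $613.
Max-entry greedy (repeatedly take the single best remaining cell) gives $563, worse by 50.
Kestrel's own top slot is Slot 4 ($112), but forcing Kestrel→Slot 4 and reassigning the rest optimally gives only $580 — worse by 33.

Kestrel receives Slot 5.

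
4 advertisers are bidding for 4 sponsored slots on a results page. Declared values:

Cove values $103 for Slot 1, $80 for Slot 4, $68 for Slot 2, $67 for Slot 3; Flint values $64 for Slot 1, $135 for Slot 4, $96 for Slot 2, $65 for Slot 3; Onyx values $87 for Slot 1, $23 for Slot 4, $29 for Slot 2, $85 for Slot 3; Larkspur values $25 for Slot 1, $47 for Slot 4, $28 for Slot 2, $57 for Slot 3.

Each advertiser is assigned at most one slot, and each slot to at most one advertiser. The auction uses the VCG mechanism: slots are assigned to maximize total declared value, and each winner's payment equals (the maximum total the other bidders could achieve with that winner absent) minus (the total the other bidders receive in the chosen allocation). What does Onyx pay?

Efficient allocation: Cove→Slot 1 ($103), Flint→Slot 4 ($135), Onyx→Slot 3 ($85), Larkspur→Slot 2 ($28); total welfare W = $351.
Onyx receives Slot 3 at value $85, so the others get W − 85 = $266.
Without Onyx: best allocation of the remaining 3 bidders over all 4 slots is Cove→Slot 1 ($103), Flint→Slot 4 ($135), Larkspur→Slot 3 ($57), total $295.
VCG payment = (others' best without Onyx) − (others' welfare with Onyx) = 295 − 266 = $29.

Onyx pays $29.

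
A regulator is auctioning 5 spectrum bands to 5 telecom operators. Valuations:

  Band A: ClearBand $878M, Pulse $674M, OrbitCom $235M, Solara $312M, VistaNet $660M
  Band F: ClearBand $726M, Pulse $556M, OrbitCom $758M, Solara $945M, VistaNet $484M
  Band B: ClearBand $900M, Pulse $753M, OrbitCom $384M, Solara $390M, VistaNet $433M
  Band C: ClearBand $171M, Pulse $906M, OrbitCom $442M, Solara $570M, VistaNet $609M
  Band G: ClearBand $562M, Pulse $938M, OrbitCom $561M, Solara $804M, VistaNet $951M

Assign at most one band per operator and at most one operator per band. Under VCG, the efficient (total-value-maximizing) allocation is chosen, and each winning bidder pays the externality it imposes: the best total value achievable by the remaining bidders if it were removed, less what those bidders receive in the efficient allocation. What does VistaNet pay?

VistaNet pays $255M.

Efficient allocation: ClearBand→Band A ($878M), Pulse→Band C ($906M), OrbitCom→Band B ($384M), Solara→Band F ($945M), VistaNet→Band G ($951M); total welfare W = $4064M.
VistaNet receives Band G at value $951M, so the others get W − 951 = $3113M.
Without VistaNet: best allocation of the remaining 4 bidders over all 5 bands is ClearBand→Band B ($900M), Pulse→Band C ($906M), OrbitCom→Band F ($758M), Solara→Band G ($804M), total $3368M.
VCG payment = (others' best without VistaNet) − (others' welfare with VistaNet) = 3368 − 3113 = $255M.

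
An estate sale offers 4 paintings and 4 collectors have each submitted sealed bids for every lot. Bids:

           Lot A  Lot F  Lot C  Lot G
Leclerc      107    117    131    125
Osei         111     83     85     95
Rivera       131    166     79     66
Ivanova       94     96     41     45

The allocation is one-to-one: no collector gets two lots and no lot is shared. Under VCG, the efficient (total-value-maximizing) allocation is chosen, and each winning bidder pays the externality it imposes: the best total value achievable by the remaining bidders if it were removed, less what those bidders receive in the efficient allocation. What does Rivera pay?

Rivera pays $18.

Efficient allocation: Leclerc→Lot C ($131), Osei→Lot G ($95), Rivera→Lot F ($166), Ivanova→Lot A ($94); total welfare W = $486.
Rivera receives Lot F at value $166, so the others get W − 166 = $320.
Without Rivera: best allocation of the remaining 3 bidders over all 4 lots is Leclerc→Lot C ($131), Osei→Lot A ($111), Ivanova→Lot F ($96), total $338.
VCG payment = (others' best without Rivera) − (others' welfare with Rivera) = 338 − 320 = $18.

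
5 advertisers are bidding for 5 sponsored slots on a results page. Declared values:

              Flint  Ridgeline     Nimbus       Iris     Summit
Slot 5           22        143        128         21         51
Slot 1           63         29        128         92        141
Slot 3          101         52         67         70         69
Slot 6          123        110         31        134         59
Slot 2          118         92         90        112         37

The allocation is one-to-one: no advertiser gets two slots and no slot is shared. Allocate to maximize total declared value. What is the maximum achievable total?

Treat this as an assignment problem: match each advertiser to one slot.
Optimal: Flint→Slot 3 ($101), Ridgeline→Slot 5 ($143), Nimbus→Slot 2 ($90), Iris→Slot 6 ($134), Summit→Slot 1 ($141) — total 101+143+90+134+141 = $609.
Row-greedy (each advertiser in turn takes its best remaining slot) gives $575, worse by 34.

Maximum total: $609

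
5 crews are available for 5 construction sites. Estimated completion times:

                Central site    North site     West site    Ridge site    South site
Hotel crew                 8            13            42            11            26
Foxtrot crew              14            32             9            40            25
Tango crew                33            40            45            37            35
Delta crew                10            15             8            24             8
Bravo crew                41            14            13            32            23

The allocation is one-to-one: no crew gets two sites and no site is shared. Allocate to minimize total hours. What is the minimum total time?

Optimal: Hotel crew→Ridge site (11 hours), Foxtrot crew→West site (9 hours), Tango crew→Central site (33 hours), Delta crew→South site (8 hours), Bravo crew→North site (14 hours) — total 11+9+33+8+14 = 75 hours.
Min-entry greedy (repeatedly take the single cheapest remaining cell) gives 92 hours, worse by 17.
No other one-to-one assignment undercuts 75 hours.

Min total: 75 hours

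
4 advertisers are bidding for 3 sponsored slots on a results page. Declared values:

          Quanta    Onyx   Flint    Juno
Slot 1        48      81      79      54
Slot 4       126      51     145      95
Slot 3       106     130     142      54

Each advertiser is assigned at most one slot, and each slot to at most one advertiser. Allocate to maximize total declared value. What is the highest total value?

Max total: $349

Treat this as an assignment problem: match each advertiser to one slot.
Optimal: Onyx→Slot 1 ($81), Quanta→Slot 4 ($126), Flint→Slot 3 ($142) — total 81+126+142 = $349.
Row-greedy (each advertiser in turn takes its best remaining slot) gives $335, worse by 14.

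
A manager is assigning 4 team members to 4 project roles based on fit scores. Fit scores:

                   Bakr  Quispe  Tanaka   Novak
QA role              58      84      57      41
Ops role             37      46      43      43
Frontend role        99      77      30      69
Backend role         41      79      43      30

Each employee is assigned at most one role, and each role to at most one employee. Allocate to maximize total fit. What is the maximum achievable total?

Optimal: Bakr→Frontend role (99 pts), Quispe→Backend role (79 pts), Tanaka→QA role (57 pts), Novak→Ops role (43 pts) — total 99+79+57+43 = 278 pts.
Column-greedy (each role in turn goes to its best remaining employee) gives 256 pts, worse by 22.
Next-best assignment: Bakr→Frontend role, Quispe→QA role, Tanaka→Backend role, Novak→Ops role = 269 pts.

Maximum total: 278 pts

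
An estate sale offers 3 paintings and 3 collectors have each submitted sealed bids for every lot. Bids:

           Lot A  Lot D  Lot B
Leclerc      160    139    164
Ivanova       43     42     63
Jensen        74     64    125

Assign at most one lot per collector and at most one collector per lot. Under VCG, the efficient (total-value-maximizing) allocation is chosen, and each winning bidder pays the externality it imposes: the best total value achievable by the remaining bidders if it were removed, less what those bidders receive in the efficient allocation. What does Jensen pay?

Jensen pays $21.

Efficient allocation: Leclerc→Lot A ($160), Ivanova→Lot D ($42), Jensen→Lot B ($125); total welfare W = $327.
Jensen receives Lot B at value $125, so the others get W − 125 = $202.
Without Jensen: best allocation of the remaining 2 bidders over all 3 lots is Leclerc→Lot A ($160), Ivanova→Lot B ($63), total $223.
VCG payment = (others' best without Jensen) − (others' welfare with Jensen) = 223 − 202 = $21.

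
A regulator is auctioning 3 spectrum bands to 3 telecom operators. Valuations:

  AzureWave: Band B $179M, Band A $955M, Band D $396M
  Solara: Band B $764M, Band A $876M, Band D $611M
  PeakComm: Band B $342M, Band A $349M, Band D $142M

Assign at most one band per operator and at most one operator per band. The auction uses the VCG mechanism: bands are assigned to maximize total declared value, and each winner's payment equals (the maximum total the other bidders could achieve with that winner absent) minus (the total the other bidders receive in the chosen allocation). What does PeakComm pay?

Efficient allocation: AzureWave→Band A ($955M), Solara→Band D ($611M), PeakComm→Band B ($342M); total welfare W = $1908M.
PeakComm receives Band B at value $342M, so the others get W − 342 = $1566M.
Without PeakComm: best allocation of the remaining 2 bidders over all 3 bands is AzureWave→Band A ($955M), Solara→Band B ($764M), total $1719M.
VCG payment = (others' best without PeakComm) − (others' welfare with PeakComm) = 1719 − 1566 = $153M.

PeakComm pays $153M.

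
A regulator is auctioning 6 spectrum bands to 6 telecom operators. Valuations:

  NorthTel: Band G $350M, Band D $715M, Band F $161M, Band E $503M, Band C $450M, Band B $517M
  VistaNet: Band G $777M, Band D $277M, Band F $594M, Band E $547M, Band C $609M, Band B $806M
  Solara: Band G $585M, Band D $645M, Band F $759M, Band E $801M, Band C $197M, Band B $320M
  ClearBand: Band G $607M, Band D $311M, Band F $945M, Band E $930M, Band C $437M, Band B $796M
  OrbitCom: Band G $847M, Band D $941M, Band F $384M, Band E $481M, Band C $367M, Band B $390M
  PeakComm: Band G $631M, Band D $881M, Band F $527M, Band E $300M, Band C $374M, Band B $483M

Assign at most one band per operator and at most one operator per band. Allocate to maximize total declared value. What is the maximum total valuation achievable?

Max total: $4730M

Optimal: NorthTel→Band C ($450M), VistaNet→Band B ($806M), Solara→Band E ($801M), ClearBand→Band F ($945M), OrbitCom→Band G ($847M), PeakComm→Band D ($881M) — total 450+806+801+945+847+881 = $4730M.
Max-entry greedy (repeatedly take the single best remaining cell) gives $4574M, worse by 156.
Next-best assignment: NorthTel→Band C, VistaNet→Band B, Solara→Band F, ClearBand→Band E, OrbitCom→Band G, PeakComm→Band D = $4673M.
No other one-to-one assignment exceeds $4730M.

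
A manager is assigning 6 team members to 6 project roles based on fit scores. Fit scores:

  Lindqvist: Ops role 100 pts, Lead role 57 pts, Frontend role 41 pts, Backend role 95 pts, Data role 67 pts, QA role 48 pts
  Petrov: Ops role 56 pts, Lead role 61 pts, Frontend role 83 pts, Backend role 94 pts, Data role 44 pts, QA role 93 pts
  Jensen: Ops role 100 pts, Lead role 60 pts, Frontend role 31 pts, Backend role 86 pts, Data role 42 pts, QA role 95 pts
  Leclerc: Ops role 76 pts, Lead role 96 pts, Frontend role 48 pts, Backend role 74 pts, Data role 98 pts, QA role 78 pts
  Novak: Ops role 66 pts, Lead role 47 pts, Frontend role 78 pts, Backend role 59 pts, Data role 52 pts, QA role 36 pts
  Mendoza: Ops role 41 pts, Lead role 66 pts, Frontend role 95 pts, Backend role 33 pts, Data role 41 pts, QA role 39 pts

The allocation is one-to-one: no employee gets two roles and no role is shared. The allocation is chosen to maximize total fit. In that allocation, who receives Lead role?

Optimal: Lindqvist→Ops role (100 pts), Petrov→Backend role (94 pts), Jensen→QA role (95 pts), Leclerc→Lead role (96 pts), Novak→Data role (52 pts), Mendoza→Frontend role (95 pts) — total 100+94+95+96+52+95 = 532 pts.
Row-greedy (each employee in turn takes its best remaining role) gives 531 pts, worse by 1.
Leclerc's own top role is Data role (98 pts), but forcing Leclerc→Data role and reassigning the rest optimally gives only 531 pts — worse by 1.

Leclerc receives Lead role.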